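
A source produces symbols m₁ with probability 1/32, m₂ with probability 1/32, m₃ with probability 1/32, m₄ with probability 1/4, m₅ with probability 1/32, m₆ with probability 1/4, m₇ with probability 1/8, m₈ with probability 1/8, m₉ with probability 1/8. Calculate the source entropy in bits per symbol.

2.75 bits

Each probability is a power of 1/2, so log₂(1/p) is an integer.
H = Σ p·log₂(1/p) = 1/32·5 + 1/32·5 + 1/32·5 + 1/4·2 + 1/32·5 + 1/4·2 + 1/8·3 + 1/8·3 + 1/8·3 = 2.75 bits.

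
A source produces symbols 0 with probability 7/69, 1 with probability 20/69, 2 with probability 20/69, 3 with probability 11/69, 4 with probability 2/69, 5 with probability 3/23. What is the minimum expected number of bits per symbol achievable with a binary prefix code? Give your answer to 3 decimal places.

Repeatedly combine the two least-probable nodes; the expected code length is the sum of the merged weights.
merge 2/69 + 7/69 → 3/23
merge 3/23 + 3/23 → 6/23
merge 11/69 + 6/23 → 29/69
merge 20/69 + 20/69 → 40/69
merge 29/69 + 40/69 → 1
L = 3/23 + 6/23 + 29/69 + 40/69 + 1 = 55/23 ≈ 2.391 bits/symbol.

2.391 bits/symbol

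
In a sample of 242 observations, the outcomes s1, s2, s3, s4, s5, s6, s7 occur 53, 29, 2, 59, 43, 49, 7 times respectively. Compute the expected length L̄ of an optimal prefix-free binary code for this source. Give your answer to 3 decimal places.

2.529 bits/symbol

Probabilities are the counts divided by 242.
Repeatedly combine the two least-probable nodes; the expected code length is the sum of the merged weights.
merge 1/121 + 7/242 → 9/242
merge 9/242 + 29/242 → 19/121
merge 19/121 + 43/242 → 81/242
merge 49/242 + 53/242 → 51/121
merge 59/242 + 81/242 → 70/121
merge 51/121 + 70/121 → 1
L = 9/242 + 19/121 + 81/242 + 51/121 + 70/121 + 1 = 306/121 ≈ 2.529 bits/symbol.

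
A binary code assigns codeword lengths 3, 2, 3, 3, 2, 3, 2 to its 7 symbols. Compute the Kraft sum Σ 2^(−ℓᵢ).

1.25

With common denominator 2^3 = 8: Σ 2^(−ℓᵢ) = 1/8 + 2/8 + 1/8 + 1/8 + 2/8 + 1/8 + 2/8 = 10/8 = 1.25.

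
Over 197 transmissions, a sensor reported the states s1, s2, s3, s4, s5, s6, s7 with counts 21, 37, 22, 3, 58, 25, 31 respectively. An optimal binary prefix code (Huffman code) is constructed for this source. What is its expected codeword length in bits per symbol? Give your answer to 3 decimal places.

Probabilities are the counts divided by 197.
Repeatedly combine the two least-probable nodes; the expected code length is the sum of the merged weights.
merge 3/197 + 21/197 → 24/197
merge 22/197 + 24/197 → 46/197
merge 25/197 + 31/197 → 56/197
merge 37/197 + 46/197 → 83/197
merge 56/197 + 58/197 → 114/197
merge 83/197 + 114/197 → 1
L = 24/197 + 46/197 + 56/197 + 83/197 + 114/197 + 1 = 520/197 ≈ 2.640 bits/symbol.

2.640 bits/symbol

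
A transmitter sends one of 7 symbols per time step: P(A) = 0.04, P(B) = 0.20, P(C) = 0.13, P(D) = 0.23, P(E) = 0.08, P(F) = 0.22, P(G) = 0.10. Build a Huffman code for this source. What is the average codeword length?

Repeatedly combine the two least-probable nodes; the expected code length is the sum of the merged weights.
merge 1/25 + 2/25 → 3/25
merge 1/10 + 3/25 → 11/50
merge 13/100 + 1/5 → 33/100
merge 11/50 + 11/50 → 11/25
merge 23/100 + 33/100 → 14/25
merge 11/25 + 14/25 → 1
L = 3/25 + 11/50 + 33/100 + 11/25 + 14/25 + 1 = 267/100 = 2.67 bits/symbol.

2.67 bits/symbol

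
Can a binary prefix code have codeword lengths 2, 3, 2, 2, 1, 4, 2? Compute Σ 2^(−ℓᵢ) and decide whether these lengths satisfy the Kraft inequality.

1.6875; no

With common denominator 2^4 = 16: Σ 2^(−ℓᵢ) = 4/16 + 2/16 + 4/16 + 4/16 + 8/16 + 1/16 + 4/16 = 27/16 = 1.6875.
Kraft's inequality requires Σ ≤ 1; here Σ = 1.6875 > 1, so no such prefix code exists.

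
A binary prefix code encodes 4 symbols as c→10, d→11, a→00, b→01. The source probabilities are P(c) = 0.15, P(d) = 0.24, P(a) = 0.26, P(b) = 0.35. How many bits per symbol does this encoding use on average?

2 bits/symbol

L̄ = Σ pᵢ·ℓᵢ = 0.15·2 + 0.24·2 + 0.26·2 + 0.35·2 = 2 bits/symbol.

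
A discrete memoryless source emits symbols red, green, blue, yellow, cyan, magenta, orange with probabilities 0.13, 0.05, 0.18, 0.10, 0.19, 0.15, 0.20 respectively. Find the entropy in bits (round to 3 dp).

2.706 bits

H = −Σ pᵢ log₂ pᵢ.
−0.13·log₂(0.13) = 0.3826
−0.05·log₂(0.05) = 0.2161
−0.18·log₂(0.18) = 0.4453
−0.10·log₂(0.10) = 0.3322
−0.19·log₂(0.19) = 0.4552
−0.15·log₂(0.15) = 0.4105
−0.20·log₂(0.20) = 0.4644
Sum ≈ 2.7064 → 2.706 bits.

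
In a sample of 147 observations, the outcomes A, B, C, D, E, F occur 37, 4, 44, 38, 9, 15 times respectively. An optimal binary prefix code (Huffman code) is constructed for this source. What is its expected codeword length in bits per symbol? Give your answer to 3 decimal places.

Probabilities are the counts divided by 147.
Repeatedly combine the two least-probable nodes; the expected code length is the sum of the merged weights.
merge 4/147 + 3/49 → 13/147
merge 13/147 + 5/49 → 4/21
merge 4/21 + 37/147 → 65/147
merge 38/147 + 44/147 → 82/147
merge 65/147 + 82/147 → 1
L = 13/147 + 4/21 + 65/147 + 82/147 + 1 = 335/147 ≈ 2.279 bits/symbol.

2.279 bits/symbol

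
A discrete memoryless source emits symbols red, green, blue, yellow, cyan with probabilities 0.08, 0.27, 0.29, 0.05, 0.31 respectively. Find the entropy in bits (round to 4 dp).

H = −Σ pᵢ log₂ pᵢ.
−0.08·log₂(0.08) = 0.2915
−0.27·log₂(0.27) = 0.5100
−0.29·log₂(0.29) = 0.5179
−0.05·log₂(0.05) = 0.2161
−0.31·log₂(0.31) = 0.5238
Sum ≈ 2.0593 → 2.0593 bits.

2.0593 bits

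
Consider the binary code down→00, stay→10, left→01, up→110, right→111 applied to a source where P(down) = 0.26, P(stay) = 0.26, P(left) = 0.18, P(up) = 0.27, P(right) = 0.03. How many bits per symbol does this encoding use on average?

L̄ = Σ pᵢ·ℓᵢ = 0.26·2 + 0.26·2 + 0.18·2 + 0.27·3 + 0.03·3 = 2.3 bits/symbol.

2.3 bits/symbol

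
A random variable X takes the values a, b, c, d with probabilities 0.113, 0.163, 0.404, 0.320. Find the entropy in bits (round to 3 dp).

H = −Σ pᵢ log₂ pᵢ.
−0.113·log₂(0.113) = 0.3555
−0.163·log₂(0.163) = 0.4266
−0.404·log₂(0.404) = 0.5283
−0.320·log₂(0.320) = 0.5260
Sum ≈ 1.8363 → 1.836 bits.

1.836 bits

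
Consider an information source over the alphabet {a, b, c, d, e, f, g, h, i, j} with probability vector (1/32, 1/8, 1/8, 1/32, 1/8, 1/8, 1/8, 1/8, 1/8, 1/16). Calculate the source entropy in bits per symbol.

Each probability is a power of 1/2, so log₂(1/p) is an integer.
H = Σ p·log₂(1/p) = 1/32·5 + 1/8·3 + 1/8·3 + 1/32·5 + 1/8·3 + 1/8·3 + 1/8·3 + 1/8·3 + 1/8·3 + 1/16·4 = 3.1875 bits.

3.1875 bits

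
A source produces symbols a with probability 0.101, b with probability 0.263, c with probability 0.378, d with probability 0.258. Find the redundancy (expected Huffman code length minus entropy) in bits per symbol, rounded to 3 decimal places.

Entropy H = −Σ p log₂ p ≈ 1.8756 bits.
Huffman merges: 101/1000+129/500→359/1000; 263/1000+359/1000→311/500; 189/500+311/500→1. L = 1981/1000 ≈ 1.9810.
L − H = 1.9810 − 1.8756 = 0.105 bits.

0.105 bits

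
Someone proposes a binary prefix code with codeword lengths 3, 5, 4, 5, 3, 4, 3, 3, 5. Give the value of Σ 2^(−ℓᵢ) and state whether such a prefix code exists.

With common denominator 2^5 = 32: Σ 2^(−ℓᵢ) = 4/32 + 1/32 + 2/32 + 1/32 + 4/32 + 2/32 + 4/32 + 4/32 + 1/32 = 23/32 = 0.71875.
Kraft's inequality requires Σ ≤ 1; here Σ = 0.71875 ≤ 1, so such a prefix code exists.

0.71875; yes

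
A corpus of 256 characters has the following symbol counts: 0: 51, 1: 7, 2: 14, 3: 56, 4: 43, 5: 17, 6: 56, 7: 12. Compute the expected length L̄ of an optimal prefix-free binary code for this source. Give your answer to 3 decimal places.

Probabilities are the counts divided by 256.
Repeatedly combine the two least-probable nodes; the expected code length is the sum of the merged weights.
merge 7/256 + 3/64 → 19/256
merge 7/128 + 17/256 → 31/256
merge 19/256 + 31/256 → 25/128
merge 43/256 + 25/128 → 93/256
merge 51/256 + 7/32 → 107/256
merge 7/32 + 93/256 → 149/256
merge 107/256 + 149/256 → 1
L = 19/256 + 31/256 + 25/128 + 93/256 + 107/256 + 149/256 + 1 = 705/256 ≈ 2.754 bits/symbol.

2.754 bits/symbol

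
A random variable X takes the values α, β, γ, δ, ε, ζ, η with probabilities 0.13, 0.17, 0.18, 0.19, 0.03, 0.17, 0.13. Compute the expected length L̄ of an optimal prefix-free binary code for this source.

2.79 bits/symbol

Repeatedly combine the two least-probable nodes; the expected code length is the sum of the merged weights.
merge 3/100 + 13/100 → 4/25
merge 13/100 + 4/25 → 29/100
merge 17/100 + 17/100 → 17/50
merge 9/50 + 19/100 → 37/100
merge 29/100 + 17/50 → 63/100
merge 37/100 + 63/100 → 1
L = 4/25 + 29/100 + 17/50 + 37/100 + 63/100 + 1 = 279/100 = 2.79 bits/symbol.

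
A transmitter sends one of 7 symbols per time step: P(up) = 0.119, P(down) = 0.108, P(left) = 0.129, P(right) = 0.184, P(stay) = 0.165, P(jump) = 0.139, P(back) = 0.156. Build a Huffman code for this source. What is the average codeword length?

2.816 bits/symbol

Repeatedly combine the two least-probable nodes; the expected code length is the sum of the merged weights.
merge 27/250 + 119/1000 → 227/1000
merge 129/1000 + 139/1000 → 67/250
merge 39/250 + 33/200 → 321/1000
merge 23/125 + 227/1000 → 411/1000
merge 67/250 + 321/1000 → 589/1000
merge 411/1000 + 589/1000 → 1
L = 227/1000 + 67/250 + 321/1000 + 411/1000 + 589/1000 + 1 = 352/125 = 2.816 bits/symbol.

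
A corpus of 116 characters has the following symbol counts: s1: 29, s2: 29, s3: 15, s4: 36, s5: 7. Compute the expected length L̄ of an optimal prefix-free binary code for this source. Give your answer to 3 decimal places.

Probabilities are the counts divided by 116.
Repeatedly combine the two least-probable nodes; the expected code length is the sum of the merged weights.
merge 7/116 + 15/116 → 11/58
merge 11/58 + 1/4 → 51/116
merge 1/4 + 9/29 → 65/116
merge 51/116 + 65/116 → 1
L = 11/58 + 51/116 + 65/116 + 1 = 127/58 ≈ 2.190 bits/symbol.

2.190 bits/symbol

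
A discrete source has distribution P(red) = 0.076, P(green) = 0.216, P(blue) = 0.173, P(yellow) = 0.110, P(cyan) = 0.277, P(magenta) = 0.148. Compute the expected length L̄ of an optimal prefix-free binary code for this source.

2.507 bits/symbol

Repeatedly combine the two least-probable nodes; the expected code length is the sum of the merged weights.
merge 19/250 + 11/100 → 93/500
merge 37/250 + 173/1000 → 321/1000
merge 93/500 + 27/125 → 201/500
merge 277/1000 + 321/1000 → 299/500
merge 201/500 + 299/500 → 1
L = 93/500 + 321/1000 + 201/500 + 299/500 + 1 = 2507/1000 = 2.507 bits/symbol.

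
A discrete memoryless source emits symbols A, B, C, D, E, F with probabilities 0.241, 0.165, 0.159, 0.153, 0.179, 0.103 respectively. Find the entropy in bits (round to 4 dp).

2.5419 bits

H = −Σ pᵢ log₂ pᵢ.
−0.241·log₂(0.241) = 0.4947
−0.165·log₂(0.165) = 0.4289
−0.159·log₂(0.159) = 0.4218
−0.153·log₂(0.153) = 0.4144
−0.179·log₂(0.179) = 0.4443
−0.103·log₂(0.103) = 0.3378
Sum ≈ 2.5419 → 2.5419 bits.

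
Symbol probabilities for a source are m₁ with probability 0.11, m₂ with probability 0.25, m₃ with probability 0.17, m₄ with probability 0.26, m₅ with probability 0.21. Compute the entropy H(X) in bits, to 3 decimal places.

H = −Σ pᵢ log₂ pᵢ.
−0.11·log₂(0.11) = 0.3503
−0.25·log₂(0.25) = 0.5000
−0.17·log₂(0.17) = 0.4346
−0.26·log₂(0.26) = 0.5053
−0.21·log₂(0.21) = 0.4728
Sum ≈ 2.2630 → 2.263 bits.

2.263 bits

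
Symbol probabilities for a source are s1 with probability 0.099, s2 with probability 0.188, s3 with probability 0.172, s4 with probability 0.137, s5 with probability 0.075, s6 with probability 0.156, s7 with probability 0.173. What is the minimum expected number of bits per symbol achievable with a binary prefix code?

Repeatedly combine the two least-probable nodes; the expected code length is the sum of the merged weights.
merge 3/40 + 99/1000 → 87/500
merge 137/1000 + 39/250 → 293/1000
merge 43/250 + 173/1000 → 69/200
merge 87/500 + 47/250 → 181/500
merge 293/1000 + 69/200 → 319/500
merge 181/500 + 319/500 → 1
L = 87/500 + 293/1000 + 69/200 + 181/500 + 319/500 + 1 = 703/250 = 2.812 bits/symbol.

2.812 bits/symbol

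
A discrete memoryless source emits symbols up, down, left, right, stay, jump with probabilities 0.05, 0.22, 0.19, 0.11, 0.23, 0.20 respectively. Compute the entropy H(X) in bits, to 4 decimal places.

H = −Σ pᵢ log₂ pᵢ.
−0.05·log₂(0.05) = 0.2161
−0.22·log₂(0.22) = 0.4806
−0.19·log₂(0.19) = 0.4552
−0.11·log₂(0.11) = 0.3503
−0.23·log₂(0.23) = 0.4877
−0.20·log₂(0.20) = 0.4644
Sum ≈ 2.4542 → 2.4542 bits.

2.4542 bits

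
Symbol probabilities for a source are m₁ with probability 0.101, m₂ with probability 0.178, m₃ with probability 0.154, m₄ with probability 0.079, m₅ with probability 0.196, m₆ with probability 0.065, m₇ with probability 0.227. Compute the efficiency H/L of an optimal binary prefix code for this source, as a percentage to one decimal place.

Entropy H = −Σ p log₂ p ≈ 2.6850 bits.
Huffman merges: 13/200+79/1000→18/125; 101/1000+18/125→49/200; 77/500+89/500→83/250; 49/250+227/1000→423/1000; 49/200+83/250→577/1000; 423/1000+577/1000→1. L = 2721/1000 ≈ 2.7210.
Efficiency = H/L = 2.6850/2.7210 = 98.7%.

98.7%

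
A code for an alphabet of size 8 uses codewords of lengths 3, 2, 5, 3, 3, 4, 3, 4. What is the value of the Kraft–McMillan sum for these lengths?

With common denominator 2^5 = 32: Σ 2^(−ℓᵢ) = 4/32 + 8/32 + 1/32 + 4/32 + 4/32 + 2/32 + 4/32 + 2/32 = 29/32 = 0.90625.

0.90625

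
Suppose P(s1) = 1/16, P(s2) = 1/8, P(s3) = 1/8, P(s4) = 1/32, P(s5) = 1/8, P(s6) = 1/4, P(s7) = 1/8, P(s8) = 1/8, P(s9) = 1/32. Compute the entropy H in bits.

Each probability is a power of 1/2, so log₂(1/p) is an integer.
H = Σ p·log₂(1/p) = 1/16·4 + 1/8·3 + 1/8·3 + 1/32·5 + 1/8·3 + 1/4·2 + 1/8·3 + 1/8·3 + 1/32·5 = 2.9375 bits.

2.9375 bits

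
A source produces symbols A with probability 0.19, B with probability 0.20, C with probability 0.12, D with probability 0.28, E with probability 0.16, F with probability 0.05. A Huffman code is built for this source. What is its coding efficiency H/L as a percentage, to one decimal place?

Entropy H = −Σ p log₂ p ≈ 2.4400 bits.
Huffman merges: 1/20+3/25→17/100; 4/25+17/100→33/100; 19/100+1/5→39/100; 7/25+33/100→61/100; 39/100+61/100→1. L = 5/2 ≈ 2.5000.
Efficiency = H/L = 2.4400/2.5000 = 97.6%.

97.6%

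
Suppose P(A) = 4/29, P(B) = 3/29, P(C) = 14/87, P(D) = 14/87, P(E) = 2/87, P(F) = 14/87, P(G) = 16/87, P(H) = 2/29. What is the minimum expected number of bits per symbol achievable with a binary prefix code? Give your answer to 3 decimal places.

Repeatedly combine the two least-probable nodes; the expected code length is the sum of the merged weights.
merge 2/87 + 2/29 → 8/87
merge 8/87 + 3/29 → 17/87
merge 4/29 + 14/87 → 26/87
merge 14/87 + 14/87 → 28/87
merge 16/87 + 17/87 → 11/29
merge 26/87 + 28/87 → 18/29
merge 11/29 + 18/29 → 1
L = 8/87 + 17/87 + 26/87 + 28/87 + 11/29 + 18/29 + 1 = 253/87 ≈ 2.908 bits/symbol.

2.908 bits/symbol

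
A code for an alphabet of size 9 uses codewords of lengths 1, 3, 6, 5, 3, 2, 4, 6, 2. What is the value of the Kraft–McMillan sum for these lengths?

1.375

With common denominator 2^6 = 64: Σ 2^(−ℓᵢ) = 32/64 + 8/64 + 1/64 + 2/64 + 8/64 + 16/64 + 4/64 + 1/64 + 16/64 = 88/64 = 1.375.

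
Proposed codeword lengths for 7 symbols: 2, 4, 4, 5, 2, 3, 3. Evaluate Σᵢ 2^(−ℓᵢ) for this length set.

0.90625

With common denominator 2^5 = 32: Σ 2^(−ℓᵢ) = 8/32 + 2/32 + 2/32 + 1/32 + 8/32 + 4/32 + 4/32 = 29/32 = 0.90625.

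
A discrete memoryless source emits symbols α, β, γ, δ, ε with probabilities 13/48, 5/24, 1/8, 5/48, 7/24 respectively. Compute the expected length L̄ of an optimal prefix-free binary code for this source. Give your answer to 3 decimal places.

Repeatedly combine the two least-probable nodes; the expected code length is the sum of the merged weights.
merge 5/48 + 1/8 → 11/48
merge 5/24 + 11/48 → 7/16
merge 13/48 + 7/24 → 9/16
merge 7/16 + 9/16 → 1
L = 11/48 + 7/16 + 9/16 + 1 = 107/48 ≈ 2.229 bits/symbol.

2.229 bits/symbol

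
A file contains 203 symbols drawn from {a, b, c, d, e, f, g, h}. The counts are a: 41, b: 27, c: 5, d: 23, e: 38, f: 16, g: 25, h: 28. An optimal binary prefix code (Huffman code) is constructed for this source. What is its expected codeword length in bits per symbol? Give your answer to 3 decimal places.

Probabilities are the counts divided by 203.
Repeatedly combine the two least-probable nodes; the expected code length is the sum of the merged weights.
merge 5/203 + 16/203 → 3/29
merge 3/29 + 23/203 → 44/203
merge 25/203 + 27/203 → 52/203
merge 4/29 + 38/203 → 66/203
merge 41/203 + 44/203 → 85/203
merge 52/203 + 66/203 → 118/203
merge 85/203 + 118/203 → 1
L = 3/29 + 44/203 + 52/203 + 66/203 + 85/203 + 118/203 + 1 = 589/203 ≈ 2.901 bits/symbol.

2.901 bits/symbol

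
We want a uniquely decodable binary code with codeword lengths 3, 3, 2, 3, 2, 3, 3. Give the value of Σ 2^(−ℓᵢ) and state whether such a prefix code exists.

1.125; no

With common denominator 2^3 = 8: Σ 2^(−ℓᵢ) = 1/8 + 1/8 + 2/8 + 1/8 + 2/8 + 1/8 + 1/8 = 9/8 = 1.125.
Kraft's inequality requires Σ ≤ 1; here Σ = 1.125 > 1, so no such prefix code exists.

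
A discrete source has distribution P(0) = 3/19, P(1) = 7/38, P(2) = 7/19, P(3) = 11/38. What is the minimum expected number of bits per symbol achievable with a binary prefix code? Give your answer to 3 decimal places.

1.974 bits/symbol

Repeatedly combine the two least-probable nodes; the expected code length is the sum of the merged weights.
merge 3/19 + 7/38 → 13/38
merge 11/38 + 13/38 → 12/19
merge 7/19 + 12/19 → 1
L = 13/38 + 12/19 + 1 = 75/38 ≈ 1.974 bits/symbol.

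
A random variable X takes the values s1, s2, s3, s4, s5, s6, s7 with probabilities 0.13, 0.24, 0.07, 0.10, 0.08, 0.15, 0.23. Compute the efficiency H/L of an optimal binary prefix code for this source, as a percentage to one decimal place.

Entropy H = −Σ p log₂ p ≈ 2.6672 bits.
Huffman merges: 7/100+2/25→3/20; 1/10+13/100→23/100; 3/20+3/20→3/10; 23/100+23/100→23/50; 6/25+3/10→27/50; 23/50+27/50→1. L = 67/25 ≈ 2.6800.
Efficiency = H/L = 2.6672/2.6800 = 99.5%.

99.5%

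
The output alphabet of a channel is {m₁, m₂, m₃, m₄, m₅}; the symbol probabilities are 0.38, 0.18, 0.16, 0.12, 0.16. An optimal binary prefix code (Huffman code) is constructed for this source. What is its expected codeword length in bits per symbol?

Repeatedly combine the two least-probable nodes; the expected code length is the sum of the merged weights.
merge 3/25 + 4/25 → 7/25
merge 4/25 + 9/50 → 17/50
merge 7/25 + 17/50 → 31/50
merge 19/50 + 31/50 → 1
L = 7/25 + 17/50 + 31/50 + 1 = 56/25 = 2.24 bits/symbol.

2.24 bits/symbol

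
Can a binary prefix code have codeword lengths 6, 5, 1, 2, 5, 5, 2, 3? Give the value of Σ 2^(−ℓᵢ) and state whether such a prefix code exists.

With common denominator 2^6 = 64: Σ 2^(−ℓᵢ) = 1/64 + 2/64 + 32/64 + 16/64 + 2/64 + 2/64 + 16/64 + 8/64 = 79/64 = 1.234375.
Kraft's inequality requires Σ ≤ 1; here Σ = 1.234375 > 1, so no such prefix code exists.

1.234375; no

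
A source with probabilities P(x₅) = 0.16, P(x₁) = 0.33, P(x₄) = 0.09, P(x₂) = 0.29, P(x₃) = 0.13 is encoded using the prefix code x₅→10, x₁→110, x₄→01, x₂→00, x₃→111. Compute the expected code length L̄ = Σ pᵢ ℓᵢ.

L̄ = Σ pᵢ·ℓᵢ = 0.16·2 + 0.33·3 + 0.09·2 + 0.29·2 + 0.13·3 = 2.46 bits/symbol.

2.46 bits/symbol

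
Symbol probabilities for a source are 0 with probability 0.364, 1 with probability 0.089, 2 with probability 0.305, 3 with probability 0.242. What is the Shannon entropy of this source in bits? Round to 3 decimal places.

H = −Σ pᵢ log₂ pᵢ.
−0.364·log₂(0.364) = 0.5307
−0.089·log₂(0.089) = 0.3106
−0.305·log₂(0.305) = 0.5225
−0.242·log₂(0.242) = 0.4954
Sum ≈ 1.8592 → 1.859 bits.

1.859 bits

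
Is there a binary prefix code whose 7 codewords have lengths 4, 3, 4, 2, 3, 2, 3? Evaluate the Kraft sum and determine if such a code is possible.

1; yes

With common denominator 2^4 = 16: Σ 2^(−ℓᵢ) = 1/16 + 2/16 + 1/16 + 4/16 + 2/16 + 4/16 + 2/16 = 16/16 = 1.
Kraft's inequality requires Σ ≤ 1; here Σ = 1 ≤ 1, so such a prefix code exists.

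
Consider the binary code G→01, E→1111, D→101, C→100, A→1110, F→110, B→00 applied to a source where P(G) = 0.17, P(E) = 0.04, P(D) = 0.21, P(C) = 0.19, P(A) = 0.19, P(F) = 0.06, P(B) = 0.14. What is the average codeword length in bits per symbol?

L̄ = Σ pᵢ·ℓᵢ = 0.17·2 + 0.04·4 + 0.21·3 + 0.19·3 + 0.19·4 + 0.06·3 + 0.14·2 = 2.92 bits/symbol.

2.92 bits/symbol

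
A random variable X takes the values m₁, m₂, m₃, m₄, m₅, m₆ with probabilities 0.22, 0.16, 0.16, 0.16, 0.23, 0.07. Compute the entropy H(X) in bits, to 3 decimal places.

2.506 bits

H = −Σ pᵢ log₂ pᵢ.
−0.22·log₂(0.22) = 0.4806
−0.16·log₂(0.16) = 0.4230
−0.16·log₂(0.16) = 0.4230
−0.16·log₂(0.16) = 0.4230
−0.23·log₂(0.23) = 0.4877
−0.07·log₂(0.07) = 0.2686
Sum ≈ 2.5058 → 2.506 bits.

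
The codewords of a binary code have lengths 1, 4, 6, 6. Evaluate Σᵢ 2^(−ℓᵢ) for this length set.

0.59375

With common denominator 2^6 = 64: Σ 2^(−ℓᵢ) = 32/64 + 4/64 + 1/64 + 1/64 = 38/64 = 0.59375.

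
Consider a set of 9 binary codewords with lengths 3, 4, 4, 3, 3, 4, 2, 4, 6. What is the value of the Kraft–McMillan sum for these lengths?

With common denominator 2^6 = 64: Σ 2^(−ℓᵢ) = 8/64 + 4/64 + 4/64 + 8/64 + 8/64 + 4/64 + 16/64 + 4/64 + 1/64 = 57/64 = 0.890625.

0.890625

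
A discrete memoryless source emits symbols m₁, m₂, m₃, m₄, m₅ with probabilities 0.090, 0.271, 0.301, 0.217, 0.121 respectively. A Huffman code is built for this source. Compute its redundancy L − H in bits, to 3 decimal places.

Entropy H = −Σ p log₂ p ≈ 2.1915 bits.
Huffman merges: 9/100+121/1000→211/1000; 211/1000+217/1000→107/250; 271/1000+301/1000→143/250; 107/250+143/250→1. L = 2211/1000 ≈ 2.2110.
L − H = 2.2110 − 2.1915 = 0.020 bits.

0.020 bits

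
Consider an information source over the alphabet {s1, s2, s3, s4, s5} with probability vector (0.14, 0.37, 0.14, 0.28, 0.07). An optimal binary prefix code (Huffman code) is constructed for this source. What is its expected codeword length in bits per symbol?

2.19 bits/symbol

Repeatedly combine the two least-probable nodes; the expected code length is the sum of the merged weights.
merge 7/100 + 7/50 → 21/100
merge 7/50 + 21/100 → 7/20
merge 7/25 + 7/20 → 63/100
merge 37/100 + 63/100 → 1
L = 21/100 + 7/20 + 63/100 + 1 = 219/100 = 2.19 bits/symbol.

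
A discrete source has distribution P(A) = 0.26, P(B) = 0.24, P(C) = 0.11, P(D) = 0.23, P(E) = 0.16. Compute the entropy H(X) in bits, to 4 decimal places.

2.2604 bits

H = −Σ pᵢ log₂ pᵢ.
−0.26·log₂(0.26) = 0.5053
−0.24·log₂(0.24) = 0.4941
−0.11·log₂(0.11) = 0.3503
−0.23·log₂(0.23) = 0.4877
−0.16·log₂(0.16) = 0.4230
Sum ≈ 2.2604 → 2.2604 bits.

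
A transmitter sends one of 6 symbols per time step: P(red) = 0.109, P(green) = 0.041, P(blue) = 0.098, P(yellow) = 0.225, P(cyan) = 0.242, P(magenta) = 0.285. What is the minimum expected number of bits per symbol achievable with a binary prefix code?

Repeatedly combine the two least-probable nodes; the expected code length is the sum of the merged weights.
merge 41/1000 + 49/500 → 139/1000
merge 109/1000 + 139/1000 → 31/125
merge 9/40 + 121/500 → 467/1000
merge 31/125 + 57/200 → 533/1000
merge 467/1000 + 533/1000 → 1
L = 139/1000 + 31/125 + 467/1000 + 533/1000 + 1 = 2387/1000 = 2.387 bits/symbol.

2.387 bits/symbol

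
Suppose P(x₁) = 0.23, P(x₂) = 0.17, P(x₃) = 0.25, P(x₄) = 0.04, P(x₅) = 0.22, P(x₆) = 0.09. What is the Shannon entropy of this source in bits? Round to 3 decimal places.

2.401 bits

H = −Σ pᵢ log₂ pᵢ.
−0.23·log₂(0.23) = 0.4877
−0.17·log₂(0.17) = 0.4346
−0.25·log₂(0.25) = 0.5000
−0.04·log₂(0.04) = 0.1858
−0.22·log₂(0.22) = 0.4806
−0.09·log₂(0.09) = 0.3127
Sum ≈ 2.4012 → 2.401 bits.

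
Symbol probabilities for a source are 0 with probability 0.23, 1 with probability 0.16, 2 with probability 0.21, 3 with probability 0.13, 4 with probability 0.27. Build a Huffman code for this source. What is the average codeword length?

2.29 bits/symbol

Repeatedly combine the two least-probable nodes; the expected code length is the sum of the merged weights.
merge 13/100 + 4/25 → 29/100
merge 21/100 + 23/100 → 11/25
merge 27/100 + 29/100 → 14/25
merge 11/25 + 14/25 → 1
L = 29/100 + 11/25 + 14/25 + 1 = 229/100 = 2.29 bits/symbol.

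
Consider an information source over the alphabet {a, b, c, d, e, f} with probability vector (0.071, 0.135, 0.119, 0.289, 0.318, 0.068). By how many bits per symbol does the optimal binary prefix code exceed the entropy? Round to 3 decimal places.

0.060 bits

Entropy H = −Σ p log₂ p ≈ 2.3333 bits.
Huffman merges: 17/250+71/1000→139/1000; 119/1000+27/200→127/500; 139/1000+127/500→393/1000; 289/1000+159/500→607/1000; 393/1000+607/1000→1. L = 2393/1000 ≈ 2.3930.
L − H = 2.3930 − 2.3333 = 0.060 bits.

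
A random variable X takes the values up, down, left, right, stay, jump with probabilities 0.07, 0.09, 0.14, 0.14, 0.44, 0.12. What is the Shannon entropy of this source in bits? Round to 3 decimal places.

H = −Σ pᵢ log₂ pᵢ.
−0.07·log₂(0.07) = 0.2686
−0.09·log₂(0.09) = 0.3127
−0.14·log₂(0.14) = 0.3971
−0.14·log₂(0.14) = 0.3971
−0.44·log₂(0.44) = 0.5211
−0.12·log₂(0.12) = 0.3671
Sum ≈ 2.2636 → 2.264 bits.

2.264 bits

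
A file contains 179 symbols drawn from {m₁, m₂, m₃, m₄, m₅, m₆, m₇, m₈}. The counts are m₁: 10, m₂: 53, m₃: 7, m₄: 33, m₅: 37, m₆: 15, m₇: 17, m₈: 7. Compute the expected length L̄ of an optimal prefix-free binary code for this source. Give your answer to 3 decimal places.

Probabilities are the counts divided by 179.
Repeatedly combine the two least-probable nodes; the expected code length is the sum of the merged weights.
merge 7/179 + 7/179 → 14/179
merge 10/179 + 14/179 → 24/179
merge 15/179 + 17/179 → 32/179
merge 24/179 + 32/179 → 56/179
merge 33/179 + 37/179 → 70/179
merge 53/179 + 56/179 → 109/179
merge 70/179 + 109/179 → 1
L = 14/179 + 24/179 + 32/179 + 56/179 + 70/179 + 109/179 + 1 = 484/179 ≈ 2.704 bits/symbol.

2.704 bits/symbol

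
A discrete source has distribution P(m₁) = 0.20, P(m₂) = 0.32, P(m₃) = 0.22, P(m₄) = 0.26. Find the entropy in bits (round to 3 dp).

H = −Σ pᵢ log₂ pᵢ.
−0.20·log₂(0.20) = 0.4644
−0.32·log₂(0.32) = 0.5260
−0.22·log₂(0.22) = 0.4806
−0.26·log₂(0.26) = 0.5053
Sum ≈ 1.9763 → 1.976 bits.

1.976 bits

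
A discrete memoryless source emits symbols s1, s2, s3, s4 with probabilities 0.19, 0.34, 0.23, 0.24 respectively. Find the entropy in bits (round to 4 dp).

1.9662 bits

H = −Σ pᵢ log₂ pᵢ.
−0.19·log₂(0.19) = 0.4552
−0.34·log₂(0.34) = 0.5292
−0.23·log₂(0.23) = 0.4877
−0.24·log₂(0.24) = 0.4941
Sum ≈ 1.9662 → 1.9662 bits.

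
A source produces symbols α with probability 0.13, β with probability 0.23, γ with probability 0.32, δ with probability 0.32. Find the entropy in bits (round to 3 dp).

H = −Σ pᵢ log₂ pᵢ.
−0.13·log₂(0.13) = 0.3826
−0.23·log₂(0.23) = 0.4877
−0.32·log₂(0.32) = 0.5260
−0.32·log₂(0.32) = 0.5260
Sum ≈ 1.9224 → 1.922 bits.

1.922 bits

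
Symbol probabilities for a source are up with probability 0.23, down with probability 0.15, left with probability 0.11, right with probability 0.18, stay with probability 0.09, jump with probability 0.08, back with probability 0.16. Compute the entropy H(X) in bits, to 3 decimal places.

H = −Σ pᵢ log₂ pᵢ.
−0.23·log₂(0.23) = 0.4877
−0.15·log₂(0.15) = 0.4105
−0.11·log₂(0.11) = 0.3503
−0.18·log₂(0.18) = 0.4453
−0.09·log₂(0.09) = 0.3127
−0.08·log₂(0.08) = 0.2915
−0.16·log₂(0.16) = 0.4230
Sum ≈ 2.7210 → 2.721 bits.

2.721 bits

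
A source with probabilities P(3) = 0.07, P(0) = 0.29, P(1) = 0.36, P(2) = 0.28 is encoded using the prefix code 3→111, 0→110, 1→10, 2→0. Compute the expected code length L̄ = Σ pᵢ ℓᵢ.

2.08 bits/symbol

L̄ = Σ pᵢ·ℓᵢ = 0.07·3 + 0.29·3 + 0.36·2 + 0.28·1 = 2.08 bits/symbol.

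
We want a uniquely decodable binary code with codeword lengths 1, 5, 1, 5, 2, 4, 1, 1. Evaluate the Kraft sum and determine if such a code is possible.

2.375; no

With common denominator 2^5 = 32: Σ 2^(−ℓᵢ) = 16/32 + 1/32 + 16/32 + 1/32 + 8/32 + 2/32 + 16/32 + 16/32 = 76/32 = 2.375.
Kraft's inequality requires Σ ≤ 1; here Σ = 2.375 > 1, so no such prefix code exists.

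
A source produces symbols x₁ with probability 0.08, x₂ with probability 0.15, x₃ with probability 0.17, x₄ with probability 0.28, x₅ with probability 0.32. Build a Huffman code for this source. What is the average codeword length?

Repeatedly combine the two least-probable nodes; the expected code length is the sum of the merged weights.
merge 2/25 + 3/20 → 23/100
merge 17/100 + 23/100 → 2/5
merge 7/25 + 8/25 → 3/5
merge 2/5 + 3/5 → 1
L = 23/100 + 2/5 + 3/5 + 1 = 223/100 = 2.23 bits/symbol.

2.23 bits/symbol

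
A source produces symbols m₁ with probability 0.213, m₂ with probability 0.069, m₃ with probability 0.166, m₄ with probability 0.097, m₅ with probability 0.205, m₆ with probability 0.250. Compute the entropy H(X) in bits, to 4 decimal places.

2.4666 bits

H = −Σ pᵢ log₂ pᵢ.
−0.213·log₂(0.213) = 0.4752
−0.069·log₂(0.069) = 0.2662
−0.166·log₂(0.166) = 0.4301
−0.097·log₂(0.097) = 0.3265
−0.205·log₂(0.205) = 0.4687
−0.250·log₂(0.250) = 0.5000
Sum ≈ 2.4666 → 2.4666 bits.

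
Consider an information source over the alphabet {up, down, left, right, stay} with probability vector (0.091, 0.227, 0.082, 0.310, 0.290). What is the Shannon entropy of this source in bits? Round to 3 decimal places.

H = −Σ pᵢ log₂ pᵢ.
−0.091·log₂(0.091) = 0.3147
−0.227·log₂(0.227) = 0.4856
−0.082·log₂(0.082) = 0.2959
−0.310·log₂(0.310) = 0.5238
−0.290·log₂(0.290) = 0.5179
Sum ≈ 2.1379 → 2.138 bits.

2.138 bits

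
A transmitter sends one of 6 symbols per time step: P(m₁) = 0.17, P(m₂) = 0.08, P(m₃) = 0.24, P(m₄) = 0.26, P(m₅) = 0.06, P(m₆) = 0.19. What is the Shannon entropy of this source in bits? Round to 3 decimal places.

2.424 bits

H = −Σ pᵢ log₂ pᵢ.
−0.17·log₂(0.17) = 0.4346
−0.08·log₂(0.08) = 0.2915
−0.24·log₂(0.24) = 0.4941
−0.26·log₂(0.26) = 0.5053
−0.06·log₂(0.06) = 0.2435
−0.19·log₂(0.19) = 0.4552
Sum ≈ 2.4243 → 2.424 bits.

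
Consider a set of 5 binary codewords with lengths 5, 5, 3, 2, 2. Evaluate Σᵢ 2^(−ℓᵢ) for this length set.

0.6875

With common denominator 2^5 = 32: Σ 2^(−ℓᵢ) = 1/32 + 1/32 + 4/32 + 8/32 + 8/32 = 22/32 = 0.6875.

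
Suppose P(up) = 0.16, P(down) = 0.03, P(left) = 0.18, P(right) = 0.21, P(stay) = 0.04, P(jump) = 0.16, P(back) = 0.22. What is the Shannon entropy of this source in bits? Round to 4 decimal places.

2.5823 bits

H = −Σ pᵢ log₂ pᵢ.
−0.16·log₂(0.16) = 0.4230
−0.03·log₂(0.03) = 0.1518
−0.18·log₂(0.18) = 0.4453
−0.21·log₂(0.21) = 0.4728
−0.04·log₂(0.04) = 0.1858
−0.16·log₂(0.16) = 0.4230
−0.22·log₂(0.22) = 0.4806
Sum ≈ 2.5823 → 2.5823 bits.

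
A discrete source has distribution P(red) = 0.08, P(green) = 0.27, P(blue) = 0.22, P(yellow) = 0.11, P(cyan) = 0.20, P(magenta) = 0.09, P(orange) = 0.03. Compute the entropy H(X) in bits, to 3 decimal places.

2.561 bits

H = −Σ pᵢ log₂ pᵢ.
−0.08·log₂(0.08) = 0.2915
−0.27·log₂(0.27) = 0.5100
−0.22·log₂(0.22) = 0.4806
−0.11·log₂(0.11) = 0.3503
−0.20·log₂(0.20) = 0.4644
−0.09·log₂(0.09) = 0.3127
−0.03·log₂(0.03) = 0.1518
Sum ≈ 2.5612 → 2.561 bits.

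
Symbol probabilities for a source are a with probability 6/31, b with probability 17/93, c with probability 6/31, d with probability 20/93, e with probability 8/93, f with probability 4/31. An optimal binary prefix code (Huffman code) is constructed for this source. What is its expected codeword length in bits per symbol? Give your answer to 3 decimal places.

Repeatedly combine the two least-probable nodes; the expected code length is the sum of the merged weights.
merge 8/93 + 4/31 → 20/93
merge 17/93 + 6/31 → 35/93
merge 6/31 + 20/93 → 38/93
merge 20/93 + 35/93 → 55/93
merge 38/93 + 55/93 → 1
L = 20/93 + 35/93 + 38/93 + 55/93 + 1 = 241/93 ≈ 2.591 bits/symbol.

2.591 bits/symbol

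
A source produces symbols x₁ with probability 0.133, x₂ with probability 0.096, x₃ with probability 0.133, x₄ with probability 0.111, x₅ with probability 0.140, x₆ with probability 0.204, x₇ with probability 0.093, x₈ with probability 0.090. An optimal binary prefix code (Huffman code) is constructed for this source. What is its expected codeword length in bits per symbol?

Repeatedly combine the two least-probable nodes; the expected code length is the sum of the merged weights.
merge 9/100 + 93/1000 → 183/1000
merge 12/125 + 111/1000 → 207/1000
merge 133/1000 + 133/1000 → 133/500
merge 7/50 + 183/1000 → 323/1000
merge 51/250 + 207/1000 → 411/1000
merge 133/500 + 323/1000 → 589/1000
merge 411/1000 + 589/1000 → 1
L = 183/1000 + 207/1000 + 133/500 + 323/1000 + 411/1000 + 589/1000 + 1 = 2979/1000 = 2.979 bits/symbol.

2.979 bits/symbol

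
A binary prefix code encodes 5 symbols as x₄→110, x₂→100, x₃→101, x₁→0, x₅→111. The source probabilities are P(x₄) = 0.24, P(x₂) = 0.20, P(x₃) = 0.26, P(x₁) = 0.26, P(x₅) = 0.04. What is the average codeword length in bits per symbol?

2.48 bits/symbol

L̄ = Σ pᵢ·ℓᵢ = 0.24·3 + 0.20·3 + 0.26·3 + 0.26·1 + 0.04·3 = 2.48 bits/symbol.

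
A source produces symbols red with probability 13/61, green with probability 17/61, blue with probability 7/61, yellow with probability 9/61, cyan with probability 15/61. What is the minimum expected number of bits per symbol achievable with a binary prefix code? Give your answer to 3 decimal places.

Repeatedly combine the two least-probable nodes; the expected code length is the sum of the merged weights.
merge 7/61 + 9/61 → 16/61
merge 13/61 + 15/61 → 28/61
merge 16/61 + 17/61 → 33/61
merge 28/61 + 33/61 → 1
L = 16/61 + 28/61 + 33/61 + 1 = 138/61 ≈ 2.262 bits/symbol.

2.262 bits/symbol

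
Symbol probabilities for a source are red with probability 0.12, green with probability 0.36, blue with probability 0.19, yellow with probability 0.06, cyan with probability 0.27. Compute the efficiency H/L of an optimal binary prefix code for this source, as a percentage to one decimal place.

96.6%

Entropy H = −Σ p log₂ p ≈ 2.1065 bits.
Huffman merges: 3/50+3/25→9/50; 9/50+19/100→37/100; 27/100+9/25→63/100; 37/100+63/100→1. L = 109/50 ≈ 2.1800.
Efficiency = H/L = 2.1065/2.1800 = 96.6%.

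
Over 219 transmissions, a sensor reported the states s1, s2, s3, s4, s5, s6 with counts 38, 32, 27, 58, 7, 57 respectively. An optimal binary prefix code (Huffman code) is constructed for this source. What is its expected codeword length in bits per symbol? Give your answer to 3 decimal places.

2.457 bits/symbol

Probabilities are the counts divided by 219.
Repeatedly combine the two least-probable nodes; the expected code length is the sum of the merged weights.
merge 7/219 + 9/73 → 34/219
merge 32/219 + 34/219 → 22/73
merge 38/219 + 19/73 → 95/219
merge 58/219 + 22/73 → 124/219
merge 95/219 + 124/219 → 1
L = 34/219 + 22/73 + 95/219 + 124/219 + 1 = 538/219 ≈ 2.457 bits/symbol.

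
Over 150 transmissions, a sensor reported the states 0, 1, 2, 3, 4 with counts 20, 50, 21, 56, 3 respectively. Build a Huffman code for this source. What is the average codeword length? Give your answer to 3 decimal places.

2.073 bits/symbol

Probabilities are the counts divided by 150.
Repeatedly combine the two least-probable nodes; the expected code length is the sum of the merged weights.
merge 1/50 + 2/15 → 23/150
merge 7/50 + 23/150 → 22/75
merge 22/75 + 1/3 → 47/75
merge 28/75 + 47/75 → 1
L = 23/150 + 22/75 + 47/75 + 1 = 311/150 ≈ 2.073 bits/symbol.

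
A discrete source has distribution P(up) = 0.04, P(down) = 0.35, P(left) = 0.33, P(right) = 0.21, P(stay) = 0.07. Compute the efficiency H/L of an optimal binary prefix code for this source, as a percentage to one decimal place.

Entropy H = −Σ p log₂ p ≈ 1.9851 bits.
Huffman merges: 1/25+7/100→11/100; 11/100+21/100→8/25; 8/25+33/100→13/20; 7/20+13/20→1. L = 52/25 ≈ 2.0800.
Efficiency = H/L = 1.9851/2.0800 = 95.4%.

95.4%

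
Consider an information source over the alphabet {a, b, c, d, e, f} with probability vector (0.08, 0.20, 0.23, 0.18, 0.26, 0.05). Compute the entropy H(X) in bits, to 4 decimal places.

H = −Σ pᵢ log₂ pᵢ.
−0.08·log₂(0.08) = 0.2915
−0.20·log₂(0.20) = 0.4644
−0.23·log₂(0.23) = 0.4877
−0.18·log₂(0.18) = 0.4453
−0.26·log₂(0.26) = 0.5053
−0.05·log₂(0.05) = 0.2161
Sum ≈ 2.4103 → 2.4103 bits.

2.4103 bits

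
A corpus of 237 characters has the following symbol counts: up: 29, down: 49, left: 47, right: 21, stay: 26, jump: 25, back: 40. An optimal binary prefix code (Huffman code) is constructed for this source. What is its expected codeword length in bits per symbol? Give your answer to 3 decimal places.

Probabilities are the counts divided by 237.
Repeatedly combine the two least-probable nodes; the expected code length is the sum of the merged weights.
merge 7/79 + 25/237 → 46/237
merge 26/237 + 29/237 → 55/237
merge 40/237 + 46/237 → 86/237
merge 47/237 + 49/237 → 32/79
merge 55/237 + 86/237 → 47/79
merge 32/79 + 47/79 → 1
L = 46/237 + 55/237 + 86/237 + 32/79 + 47/79 + 1 = 661/237 ≈ 2.789 bits/symbol.

2.789 bits/symbol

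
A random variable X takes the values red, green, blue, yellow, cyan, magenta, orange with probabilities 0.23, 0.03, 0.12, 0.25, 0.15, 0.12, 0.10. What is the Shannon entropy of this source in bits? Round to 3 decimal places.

H = −Σ pᵢ log₂ pᵢ.
−0.23·log₂(0.23) = 0.4877
−0.03·log₂(0.03) = 0.1518
−0.12·log₂(0.12) = 0.3671
−0.25·log₂(0.25) = 0.5000
−0.15·log₂(0.15) = 0.4105
−0.12·log₂(0.12) = 0.3671
−0.10·log₂(0.10) = 0.3322
Sum ≈ 2.6163 → 2.616 bits.

2.616 bits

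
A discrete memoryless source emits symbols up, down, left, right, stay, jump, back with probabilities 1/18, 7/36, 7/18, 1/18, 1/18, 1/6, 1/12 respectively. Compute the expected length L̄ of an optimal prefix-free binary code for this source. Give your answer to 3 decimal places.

Repeatedly combine the two least-probable nodes; the expected code length is the sum of the merged weights.
merge 1/18 + 1/18 → 1/9
merge 1/18 + 1/12 → 5/36
merge 1/9 + 5/36 → 1/4
merge 1/6 + 7/36 → 13/36
merge 1/4 + 13/36 → 11/18
merge 7/18 + 11/18 → 1
L = 1/9 + 5/36 + 1/4 + 13/36 + 11/18 + 1 = 89/36 ≈ 2.472 bits/symbol.

2.472 bits/symbol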